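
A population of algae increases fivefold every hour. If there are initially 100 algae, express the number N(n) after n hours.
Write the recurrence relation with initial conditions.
Each hour multiplies the count by 5, so the count after n hours depends only on the count after n-1 hours: N(n) = 5 × N(n-1). The starting count gives N(0) = 100.
Unrolling n times gives the closed form N(n) = 100 × 5ⁿ.

N(n) = 5 × N(n-1), N(0) = 100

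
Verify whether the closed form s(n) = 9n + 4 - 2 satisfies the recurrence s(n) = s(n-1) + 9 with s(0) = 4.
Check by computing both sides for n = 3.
From the recurrence with s(0) = 4:
  s(0) = 4, s(1) = 13, s(2) = 22, s(3) = 31
  so the recurrence gives s(3) = 31.
From the proposed closed form s(n) = 9n + 4 - 2:
  s(3) = 29.
The recurrence gives 31 but the closed form gives 29, so the closed form does not satisfy the recurrence.

No, the closed form is incorrect.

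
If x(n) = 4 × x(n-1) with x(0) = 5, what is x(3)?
Computing step by step:
x(0) = 5
x(1) = 4 × 5 = 20
x(2) = 4 × 20 = 80
x(3) = 4 × 80 = 320

320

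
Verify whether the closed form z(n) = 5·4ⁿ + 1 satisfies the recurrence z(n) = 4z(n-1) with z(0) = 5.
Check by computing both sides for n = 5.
From the recurrence with z(0) = 5:
  z(0) = 5, z(1) = 20, z(2) = 80, z(3) = 320, z(4) = 1280, z(5) = 5120
  so the recurrence gives z(5) = 5120.
From the proposed closed form z(n) = 5·4ⁿ + 1:
  z(5) = 5121.
The recurrence gives 5120 but the closed form gives 5121, so the closed form does not satisfy the recurrence.

No, the closed form is incorrect.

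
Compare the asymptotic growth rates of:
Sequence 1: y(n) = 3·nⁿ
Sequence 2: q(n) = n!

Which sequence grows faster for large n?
Comparing growth rates:
Growth-rate hierarchy: log n ≺ any polynomial ≺ any exponential cⁿ (c>1) ≺ n! ≺ nⁿ.
super-exponential nⁿ dominates factorial asymptotically.

y(n) grows faster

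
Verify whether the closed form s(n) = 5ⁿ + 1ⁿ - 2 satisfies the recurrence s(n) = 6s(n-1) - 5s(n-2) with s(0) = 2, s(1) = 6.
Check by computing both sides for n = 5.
From the recurrence with s(0) = 2, s(1) = 6:
  s(0) = 2, s(1) = 6, s(2) = 26, s(3) = 126, s(4) = 626, s(5) = 3126
  so the recurrence gives s(5) = 3126.
From the proposed closed form s(n) = 5ⁿ + 1ⁿ - 2:
  s(5) = 3124.
The recurrence gives 3126 but the closed form gives 3124, so the closed form does not satisfy the recurrence.

No, the closed form is incorrect.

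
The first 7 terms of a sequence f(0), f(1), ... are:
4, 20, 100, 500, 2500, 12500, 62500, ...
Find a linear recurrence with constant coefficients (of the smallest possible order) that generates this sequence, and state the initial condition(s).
Look for the lowest-order linear relation among consecutive terms.
Observation: each term is 5× the previous.
Check at n=2: 5·20 = 100. ✓

f(n) = 5 × f(n-1), f(0) = 4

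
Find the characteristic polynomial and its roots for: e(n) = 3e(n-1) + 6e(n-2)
Substitute e(n) = rⁿ and divide through by rⁿ⁻²: r² - 3r - 6 = 0
Discriminant: 3² + 4·6 = 33, not a perfect square, so by the quadratic formula r = (3 ± √33)/2.
General solution: e(n) = A·r₁ⁿ + B·r₂ⁿ where r₁,r₂ = (3 ± √33)/2

Characteristic: r² - 3r - 6 = 0, Roots: r = (3 ± √33)/2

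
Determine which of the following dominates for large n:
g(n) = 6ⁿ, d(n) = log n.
Comparing growth rates:
Growth-rate hierarchy: log n ≺ any polynomial ≺ any exponential cⁿ (c>1) ≺ n! ≺ nⁿ.
exponential base 6 dominates logarithmic asymptotically.

g(n) grows faster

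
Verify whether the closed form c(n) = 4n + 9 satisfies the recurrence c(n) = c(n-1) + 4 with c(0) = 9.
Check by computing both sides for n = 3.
From the recurrence with c(0) = 9:
  c(0) = 9, c(1) = 13, c(2) = 17, c(3) = 21
  so the recurrence gives c(3) = 21.
From the proposed closed form c(n) = 4n + 9:
  c(3) = 21.
Both sides give 21 at n = 3, and the initial condition(s) match, so the closed form is consistent.

Yes, the closed form is correct.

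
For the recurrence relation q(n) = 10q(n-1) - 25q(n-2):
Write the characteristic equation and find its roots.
Substitute q(n) = rⁿ and divide through by rⁿ⁻²: r² - 10r + 25 = 0
Factor: (r - 5)² = 0, so r = 5 (double root).
General solution: q(n) = (A + Bn)·5ⁿ

Characteristic: r² - 10r + 25 = 0, Roots: r = 5 (double root)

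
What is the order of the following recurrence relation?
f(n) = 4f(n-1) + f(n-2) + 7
The order is the largest lag k for which f(n-k) appears. Here the deepest term is f(n-2) (the 7 term is non-homogeneous and does not affect the order), so the order is 2.

Order 2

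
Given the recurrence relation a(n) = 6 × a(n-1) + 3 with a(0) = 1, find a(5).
Computing step by step:
a(0) = 1
a(1) = 6 × 1 + 3 = 9
a(2) = 6 × 9 + 3 = 57
a(3) = 6 × 57 + 3 = 345
a(4) = 6 × 345 + 3 = 2073
a(5) = 6 × 2073 + 3 = 12441

12441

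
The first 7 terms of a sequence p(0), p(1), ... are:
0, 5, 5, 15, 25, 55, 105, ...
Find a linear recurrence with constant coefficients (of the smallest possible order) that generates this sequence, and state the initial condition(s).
Look for the lowest-order linear relation among consecutive terms.
Observation: p(n) - 1·p(n-1) - (2)·p(n-2) = 0 holds for the shown terms, and no order-1 relation p(n) = α·p(n-1) + β fits.
Check at n=3: 1·5 + (2)·5 = 15. ✓

p(n) = p(n-1) + 2p(n-2), p(0) = 0, p(1) = 5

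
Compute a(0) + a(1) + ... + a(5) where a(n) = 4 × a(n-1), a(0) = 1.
Computing the sequence terms: 1, 4, 16, 64, 256, 1024
Adding these values together:

1365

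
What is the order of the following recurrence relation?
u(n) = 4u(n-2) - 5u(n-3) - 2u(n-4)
The order is the largest lag k for which u(n-k) appears. Here the deepest term is u(n-4), so the order is 4.

Order 4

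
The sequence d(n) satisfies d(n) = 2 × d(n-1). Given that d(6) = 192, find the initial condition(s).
In general d(n) = 2ⁿ · d(0). At n = 6: d(0) = d(6) / 2^6 = 192 / 64 = 3.

d(0) = 3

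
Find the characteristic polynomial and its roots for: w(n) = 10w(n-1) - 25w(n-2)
Substitute w(n) = rⁿ and divide through by rⁿ⁻²: r² - 10r + 25 = 0
Factor: (r - 5)² = 0, so r = 5 (double root).
General solution: w(n) = (A + Bn)·5ⁿ

Characteristic: r² - 10r + 25 = 0, Roots: r = 5 (double root)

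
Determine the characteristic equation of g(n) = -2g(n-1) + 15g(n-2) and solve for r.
Substitute g(n) = rⁿ and divide through by rⁿ⁻²: r² + 2r - 15 = 0
Factor: (r - 3)(r + 5) = 0, so r = 3, -5.
General solution: g(n) = A·3ⁿ + B·(-5)ⁿ

Characteristic: r² + 2r - 15 = 0, Roots: r = 3, -5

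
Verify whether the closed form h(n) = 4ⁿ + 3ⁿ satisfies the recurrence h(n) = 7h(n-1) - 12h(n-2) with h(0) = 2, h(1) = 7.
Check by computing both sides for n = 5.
From the recurrence with h(0) = 2, h(1) = 7:
  h(0) = 2, h(1) = 7, h(2) = 25, h(3) = 91, h(4) = 337, h(5) = 1267
  so the recurrence gives h(5) = 1267.
From the proposed closed form h(n) = 4ⁿ + 3ⁿ:
  h(5) = 1267.
Both sides give 1267 at n = 5, and the initial condition(s) match, so the closed form is consistent.

Yes, the closed form is correct.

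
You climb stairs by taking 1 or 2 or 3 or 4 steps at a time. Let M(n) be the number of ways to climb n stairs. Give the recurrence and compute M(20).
Condition on the size of the last step (1 to 4): before it there were n-1, …, n-4 stairs climbed, and these cases are disjoint, so M(n) = M(n-1) + M(n-2) + M(n-3) + M(n-4) (order-4 linear recurrence).
Initial conditions by direct count (compositions of i into parts ≤ 4): M(1) = 1; M(2) = 2; M(3) = 4; M(4) = 8.
Iterating the recurrence: M(5) = 15, M(6) = 29, M(7) = 56, M(8) = 108, M(9) = 208, M(10) = 401, M(11) = 773, M(12) = 1490, M(13) = 2872, M(14) = 5536, M(15) = 10671, M(16) = 20569, M(17) = 39648, M(18) = 76424, M(19) = 147312, M(20) = 283953.

M(n) = M(n-1) + M(n-2) + M(n-3) + M(n-4), M(1) = 1, M(2) = 2, M(3) = 4, M(4) = 8; M(20) = 283953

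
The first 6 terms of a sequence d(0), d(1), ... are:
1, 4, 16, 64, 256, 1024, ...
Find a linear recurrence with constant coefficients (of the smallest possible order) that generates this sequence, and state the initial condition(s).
Look for the lowest-order linear relation among consecutive terms.
Observation: each term is 4× the previous.
Check at n=2: 4·4 = 16. ✓

d(n) = 4 × d(n-1), d(0) = 1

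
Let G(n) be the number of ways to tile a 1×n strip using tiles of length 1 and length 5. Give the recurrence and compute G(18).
Condition on the last tile: it has length 1 (leaving a 1×(n-1) strip) or length 5 (leaving a 1×(n-5) strip), so G(n) = G(n-1) + G(n-5) (order-5 linear recurrence).
For 0 ≤ i < 5 only unit tiles fit, so G(i) = 1.
Iterating the recurrence: G(5) = 2, G(6) = 3, G(7) = 4, G(8) = 5, G(9) = 6, G(10) = 8, G(11) = 11, G(12) = 15, G(13) = 20, G(14) = 26, G(15) = 34, G(16) = 45, G(17) = 60, G(18) = 80.

G(n) = G(n-1) + G(n-5), with G(i) = 1 for 0 ≤ i < 5; G(18) = 80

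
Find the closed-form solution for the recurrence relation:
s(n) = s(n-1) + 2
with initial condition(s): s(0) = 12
Recurrence: s(n) = s(n-1) + 2, initial: s(0) = 12.
Each step adds 2, so s(n) = s(0) + 2n = 2n + 12.

s(n) = 2n + 12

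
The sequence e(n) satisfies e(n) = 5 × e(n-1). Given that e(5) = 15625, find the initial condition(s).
In general e(n) = 5ⁿ · e(0). At n = 5: e(0) = e(5) / 5^5 = 15625 / 3125 = 5.

e(0) = 5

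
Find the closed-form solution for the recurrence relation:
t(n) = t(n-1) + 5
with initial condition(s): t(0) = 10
Recurrence: t(n) = t(n-1) + 5, initial: t(0) = 10.
Each step adds 5, so t(n) = t(0) + 5n = 5n + 10.

t(n) = 5n + 10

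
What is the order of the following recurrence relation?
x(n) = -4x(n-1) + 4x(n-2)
The order is the largest lag k for which x(n-k) appears. Here the deepest term is x(n-2), so the order is 2.

Order 2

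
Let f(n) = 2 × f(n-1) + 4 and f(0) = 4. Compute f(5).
Computing step by step:
f(0) = 4
f(1) = 2 × 4 + 4 = 12
f(2) = 2 × 12 + 4 = 28
f(3) = 2 × 28 + 4 = 60
f(4) = 2 × 60 + 4 = 124
f(5) = 2 × 124 + 4 = 252

252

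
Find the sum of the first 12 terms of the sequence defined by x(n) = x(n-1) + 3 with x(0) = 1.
Computing the sequence terms: 1, 4, 7, 10, 13, 16, 19, 22, 25, 28, 31, 34
Adding these values together:

210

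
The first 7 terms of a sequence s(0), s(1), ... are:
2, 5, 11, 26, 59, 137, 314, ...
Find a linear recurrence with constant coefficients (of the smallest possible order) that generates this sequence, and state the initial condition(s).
Look for the lowest-order linear relation among consecutive terms.
Observation: s(n) - 1·s(n-1) - (3)·s(n-2) = 0 holds for the shown terms, and no order-1 relation s(n) = α·s(n-1) + β fits.
Check at n=3: 1·11 + (3)·5 = 26. ✓

s(n) = s(n-1) + 3s(n-2), s(0) = 2, s(1) = 5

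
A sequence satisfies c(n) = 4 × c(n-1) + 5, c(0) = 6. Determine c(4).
Computing step by step:
c(0) = 6
c(1) = 4 × 6 + 5 = 29
c(2) = 4 × 29 + 5 = 121
c(3) = 4 × 121 + 5 = 489
c(4) = 4 × 489 + 5 = 1961

1961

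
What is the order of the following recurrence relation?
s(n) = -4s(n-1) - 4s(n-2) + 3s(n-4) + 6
The order is the largest lag k for which s(n-k) appears. Here the deepest term is s(n-4) (the 6 term is non-homogeneous and does not affect the order), so the order is 4.

Order 4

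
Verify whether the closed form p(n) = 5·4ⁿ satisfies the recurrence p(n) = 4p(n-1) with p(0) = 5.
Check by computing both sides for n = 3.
From the recurrence with p(0) = 5:
  p(0) = 5, p(1) = 20, p(2) = 80, p(3) = 320
  so the recurrence gives p(3) = 320.
From the proposed closed form p(n) = 5·4ⁿ:
  p(3) = 320.
Both sides give 320 at n = 3, and the initial condition(s) match, so the closed form is consistent.

Yes, the closed form is correct.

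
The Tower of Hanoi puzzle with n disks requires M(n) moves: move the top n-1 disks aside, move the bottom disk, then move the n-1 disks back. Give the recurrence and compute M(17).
Moving n disks = move the top n-1 disks aside (M(n-1) moves) + move the largest disk (1 move) + move the n-1 disks back on top (M(n-1) moves), so M(n) = 2M(n-1) + 1, with M(1) = 1 (a single disk takes one move).
First terms: 1, 3, 7, 15, 31, 63, … — each is one less than a power of 2. Indeed M(n) + 1 = 2(M(n-1) + 1) with M(1) + 1 = 2, so M(n) + 1 = 2ⁿ and M(n) = 2ⁿ - 1.
Hence M(17) = 2^17 - 1 = 131072 - 1 = 131071.

M(n) = 2M(n-1) + 1, M(1) = 1; M(17) = 131071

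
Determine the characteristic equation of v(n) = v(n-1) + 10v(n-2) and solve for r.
Substitute v(n) = rⁿ and divide through by rⁿ⁻²: r² - r - 10 = 0
Discriminant: 1² + 4·10 = 41, not a perfect square, so by the quadratic formula r = (1 ± √41)/2.
General solution: v(n) = A·r₁ⁿ + B·r₂ⁿ where r₁,r₂ = (1 ± √41)/2

Characteristic: r² - r - 10 = 0, Roots: r = (1 ± √41)/2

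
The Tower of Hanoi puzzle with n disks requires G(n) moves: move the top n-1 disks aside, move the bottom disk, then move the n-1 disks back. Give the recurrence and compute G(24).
Moving n disks = move the top n-1 disks aside (G(n-1) moves) + move the largest disk (1 move) + move the n-1 disks back on top (G(n-1) moves), so G(n) = 2G(n-1) + 1, with G(1) = 1 (a single disk takes one move).
First terms: 1, 3, 7, 15, 31, 63, … — each is one less than a power of 2. Indeed G(n) + 1 = 2(G(n-1) + 1) with G(1) + 1 = 2, so G(n) + 1 = 2ⁿ and G(n) = 2ⁿ - 1.
Hence G(24) = 2^24 - 1 = 16777216 - 1 = 16777215.

G(n) = 2G(n-1) + 1, G(1) = 1; G(24) = 16777215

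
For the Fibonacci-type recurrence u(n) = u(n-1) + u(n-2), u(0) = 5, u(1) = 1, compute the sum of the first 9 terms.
Computing the sequence terms: 5, 1, 6, 7, 13, 20, 33, 53, 86
Adding these values together:

224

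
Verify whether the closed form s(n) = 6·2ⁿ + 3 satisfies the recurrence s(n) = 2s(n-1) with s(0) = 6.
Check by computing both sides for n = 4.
From the recurrence with s(0) = 6:
  s(0) = 6, s(1) = 12, s(2) = 24, s(3) = 48, s(4) = 96
  so the recurrence gives s(4) = 96.
From the proposed closed form s(n) = 6·2ⁿ + 3:
  s(4) = 99.
The recurrence gives 96 but the closed form gives 99, so the closed form does not satisfy the recurrence.

No, the closed form is incorrect.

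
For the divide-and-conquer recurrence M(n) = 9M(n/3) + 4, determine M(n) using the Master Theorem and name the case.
Master Theorem template: M(n) = a·M(n/b) + f(n).
Here: a=9, b=3, f(n)=4
Compute log_b(a) = log_3(9) = 2.
f(n) = 4 = O(n^(2-ε)) with ε = 2. Case 1: M(n) = Θ(n^log_b(a)) = Θ(n^2).

Case 1: M(n) = Θ(n^2)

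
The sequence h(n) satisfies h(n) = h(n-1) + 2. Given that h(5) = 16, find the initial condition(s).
h(5) = h(0) + 5·2, so h(0) = 16 - 10 = 6.

h(0) = 6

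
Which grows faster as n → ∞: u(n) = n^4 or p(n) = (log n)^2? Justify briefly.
Comparing growth rates:
Growth-rate hierarchy: log n ≺ any polynomial ≺ any exponential cⁿ (c>1) ≺ n! ≺ nⁿ.
polynomial degree 4 dominates polylogarithmic (log n)^2 asymptotically.

u(n) grows faster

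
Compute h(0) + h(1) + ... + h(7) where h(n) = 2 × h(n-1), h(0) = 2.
Computing the sequence terms: 2, 4, 8, 16, 32, 64, 128, 256
Adding these values together:

510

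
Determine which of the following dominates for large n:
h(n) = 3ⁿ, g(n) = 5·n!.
Comparing growth rates:
Growth-rate hierarchy: log n ≺ any polynomial ≺ any exponential cⁿ (c>1) ≺ n! ≺ nⁿ.
factorial dominates exponential base 3 asymptotically.

g(n) grows faster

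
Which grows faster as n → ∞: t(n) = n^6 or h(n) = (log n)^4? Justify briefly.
Comparing growth rates:
Growth-rate hierarchy: log n ≺ any polynomial ≺ any exponential cⁿ (c>1) ≺ n! ≺ nⁿ.
polynomial degree 6 dominates polylogarithmic (log n)^4 asymptotically.

t(n) grows faster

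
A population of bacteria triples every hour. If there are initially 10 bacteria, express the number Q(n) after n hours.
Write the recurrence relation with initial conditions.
Each hour multiplies the count by 3, so the count after n hours depends only on the count after n-1 hours: Q(n) = 3 × Q(n-1). The starting count gives Q(0) = 10.
Unrolling n times gives the closed form Q(n) = 10 × 3ⁿ.

Q(n) = 3 × Q(n-1), Q(0) = 10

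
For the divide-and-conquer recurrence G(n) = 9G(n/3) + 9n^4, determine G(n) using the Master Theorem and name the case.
Master Theorem template: G(n) = a·G(n/b) + f(n).
Here: a=9, b=3, f(n)=9n^4
Compute log_b(a) = log_3(9) = 2.
f(n) = 9n^4 = Ω(n^(2+ε)) with ε = 2, and the regularity condition holds (a·f(n/b) = (a/b^4)·f(n) with a/b^4 = 3^-2 < 1). Case 3: G(n) = Θ(f(n)) = Θ(n^4).

Case 3: G(n) = Θ(n^4)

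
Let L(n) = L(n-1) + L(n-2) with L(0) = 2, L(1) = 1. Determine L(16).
Computing the sequence terms:
2, 1, 3, 4, 7, 11, 18, 29, 47, 76, 123, 199, 322, 521, 843, 1364, 2207

2207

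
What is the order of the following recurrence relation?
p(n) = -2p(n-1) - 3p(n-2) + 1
The order is the largest lag k for which p(n-k) appears. Here the deepest term is p(n-2) (the 1 term is non-homogeneous and does not affect the order), so the order is 2.

Order 2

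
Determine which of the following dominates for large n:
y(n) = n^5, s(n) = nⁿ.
Comparing growth rates:
Growth-rate hierarchy: log n ≺ any polynomial ≺ any exponential cⁿ (c>1) ≺ n! ≺ nⁿ.
super-exponential nⁿ dominates polynomial degree 5 asymptotically.

s(n) grows faster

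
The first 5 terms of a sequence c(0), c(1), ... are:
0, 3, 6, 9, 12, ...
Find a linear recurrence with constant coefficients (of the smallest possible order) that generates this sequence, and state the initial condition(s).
Look for the lowest-order linear relation among consecutive terms.
Observation: consecutive differences are constant (= 3).
Check at n=2: 1·3 + 3 = 6. ✓

c(n) = c(n-1) + 3, c(0) = 0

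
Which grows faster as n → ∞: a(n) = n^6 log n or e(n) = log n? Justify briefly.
Comparing growth rates:
Growth-rate hierarchy: log n ≺ any polynomial ≺ any exponential cⁿ (c>1) ≺ n! ≺ nⁿ.
polynomial degree 6 (with log factor) dominates logarithmic asymptotically.

a(n) grows faster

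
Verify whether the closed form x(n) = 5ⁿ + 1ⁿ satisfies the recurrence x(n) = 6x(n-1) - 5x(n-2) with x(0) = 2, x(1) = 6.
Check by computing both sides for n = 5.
From the recurrence with x(0) = 2, x(1) = 6:
  x(0) = 2, x(1) = 6, x(2) = 26, x(3) = 126, x(4) = 626, x(5) = 3126
  so the recurrence gives x(5) = 3126.
From the proposed closed form x(n) = 5ⁿ + 1ⁿ:
  x(5) = 3126.
Both sides give 3126 at n = 5, and the initial condition(s) match, so the closed form is consistent.

Yes, the closed form is correct.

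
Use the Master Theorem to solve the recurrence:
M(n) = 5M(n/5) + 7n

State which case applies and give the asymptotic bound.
Master Theorem template: M(n) = a·M(n/b) + f(n).
Here: a=5, b=5, f(n)=7n
Compute log_b(a) = log_5(5) = 1.
f(n) = 7n = Θ(n). Case 2: M(n) = Θ(n log n).

Case 2: M(n) = Θ(n log n)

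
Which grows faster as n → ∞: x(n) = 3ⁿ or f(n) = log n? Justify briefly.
Comparing growth rates:
Growth-rate hierarchy: log n ≺ any polynomial ≺ any exponential cⁿ (c>1) ≺ n! ≺ nⁿ.
exponential base 3 dominates logarithmic asymptotically.

x(n) grows faster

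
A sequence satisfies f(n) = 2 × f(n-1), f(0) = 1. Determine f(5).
Computing step by step:
f(0) = 1
f(1) = 2 × 1 = 2
f(2) = 2 × 2 = 4
f(3) = 2 × 4 = 8
f(4) = 2 × 8 = 16
f(5) = 2 × 16 = 32

32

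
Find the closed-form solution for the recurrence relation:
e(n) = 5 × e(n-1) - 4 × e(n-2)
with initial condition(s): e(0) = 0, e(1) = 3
Recurrence: e(n) = 5 × e(n-1) - 4 × e(n-2), initial: e(0) = 0, e(1) = 3.
Characteristic equation: r² - 5r + 4 = 0, which factors as (r - 4)(r - 1) = 0, so r = 4, 1. General solution e(n) = A·4ⁿ + B·1ⁿ. From e(0) = 0: A + B = 0. From e(1) = 3: 4A + 1B = 3. Solving gives A = 1, B = -1.

e(n) = 4ⁿ - 1ⁿ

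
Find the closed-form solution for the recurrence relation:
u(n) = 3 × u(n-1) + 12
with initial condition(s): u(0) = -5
Recurrence: u(n) = 3 × u(n-1) + 12, initial: u(0) = -5.
Try u(n) = A·3ⁿ + C. Substituting: A·3ⁿ + C = 3(A·3ⁿ⁻¹ + C) + 12 = A·3ⁿ + 3C + 12, so C = 3C + 12, giving C = -6. Then u(0) = A - 6 = -5 gives A = 1.

u(n) = 3ⁿ - 6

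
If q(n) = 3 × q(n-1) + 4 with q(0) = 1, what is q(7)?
Computing step by step:
q(0) = 1
q(1) = 3 × 1 + 4 = 7
q(2) = 3 × 7 + 4 = 25
q(3) = 3 × 25 + 4 = 79
q(4) = 3 × 79 + 4 = 241
q(5) = 3 × 241 + 4 = 727
q(6) = 3 × 727 + 4 = 2185
q(7) = 3 × 2185 + 4 = 6559

6559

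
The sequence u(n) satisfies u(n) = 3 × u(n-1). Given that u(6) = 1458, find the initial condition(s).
In general u(n) = 3ⁿ · u(0). At n = 6: u(0) = u(6) / 3^6 = 1458 / 729 = 2.

u(0) = 2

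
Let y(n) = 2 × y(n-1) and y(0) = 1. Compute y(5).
Computing step by step:
y(0) = 1
y(1) = 2 × 1 = 2
y(2) = 2 × 2 = 4
y(3) = 2 × 4 = 8
y(4) = 2 × 8 = 16
y(5) = 2 × 16 = 32

32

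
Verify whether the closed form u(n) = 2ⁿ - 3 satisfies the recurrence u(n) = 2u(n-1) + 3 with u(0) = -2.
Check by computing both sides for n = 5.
From the recurrence with u(0) = -2:
  u(0) = -2, u(1) = -1, u(2) = 1, u(3) = 5, u(4) = 13, u(5) = 29
  so the recurrence gives u(5) = 29.
From the proposed closed form u(n) = 2ⁿ - 3:
  u(5) = 29.
Both sides give 29 at n = 5, and the initial condition(s) match, so the closed form is consistent.

Yes, the closed form is correct.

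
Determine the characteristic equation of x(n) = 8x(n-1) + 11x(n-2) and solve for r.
Substitute x(n) = rⁿ and divide through by rⁿ⁻²: r² - 8r - 11 = 0
Discriminant: 8² + 4·11 = 108, not a perfect square, so by the quadratic formula r = (8 ± √108)/2.
General solution: x(n) = A·r₁ⁿ + B·r₂ⁿ where r₁,r₂ = (8 ± √108)/2

Characteristic: r² - 8r - 11 = 0, Roots: r = (8 ± √108)/2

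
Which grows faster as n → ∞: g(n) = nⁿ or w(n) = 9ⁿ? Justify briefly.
Comparing growth rates:
Growth-rate hierarchy: log n ≺ any polynomial ≺ any exponential cⁿ (c>1) ≺ n! ≺ nⁿ.
super-exponential nⁿ dominates exponential base 9 asymptotically.

g(n) grows faster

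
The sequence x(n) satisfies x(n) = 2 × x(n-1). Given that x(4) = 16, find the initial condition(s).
In general x(n) = 2ⁿ · x(0). At n = 4: x(0) = x(4) / 2^4 = 16 / 16 = 1.

x(0) = 1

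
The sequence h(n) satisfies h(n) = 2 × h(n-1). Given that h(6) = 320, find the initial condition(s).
In general h(n) = 2ⁿ · h(0). At n = 6: h(0) = h(6) / 2^6 = 320 / 64 = 5.

h(0) = 5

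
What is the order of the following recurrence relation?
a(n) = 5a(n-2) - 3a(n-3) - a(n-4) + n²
The order is the largest lag k for which a(n-k) appears. Here the deepest term is a(n-4) (the n² term is non-homogeneous and does not affect the order), so the order is 4.

Order 4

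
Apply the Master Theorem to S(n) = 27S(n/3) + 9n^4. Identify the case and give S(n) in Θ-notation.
Master Theorem template: S(n) = a·S(n/b) + f(n).
Here: a=27, b=3, f(n)=9n^4
Compute log_b(a) = log_3(27) = 3.
f(n) = 9n^4 = Ω(n^(3+ε)) with ε = 1, and the regularity condition holds (a·f(n/b) = (a/b^4)·f(n) with a/b^4 = 3^-1 < 1). Case 3: S(n) = Θ(f(n)) = Θ(n^4).

Case 3: S(n) = Θ(n^4)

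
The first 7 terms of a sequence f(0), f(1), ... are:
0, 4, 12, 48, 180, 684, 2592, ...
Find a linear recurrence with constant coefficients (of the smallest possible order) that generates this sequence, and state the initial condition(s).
Look for the lowest-order linear relation among consecutive terms.
Observation: f(n) - 3·f(n-1) - (3)·f(n-2) = 0 holds for the shown terms, and no order-1 relation f(n) = α·f(n-1) + β fits.
Check at n=3: 3·12 + (3)·4 = 48. ✓

f(n) = 3f(n-1) + 3f(n-2), f(0) = 0, f(1) = 4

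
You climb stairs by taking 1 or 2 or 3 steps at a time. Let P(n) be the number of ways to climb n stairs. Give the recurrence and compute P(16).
Condition on the size of the last step (1 to 3): before it there were n-1, …, n-3 stairs climbed, and these cases are disjoint, so P(n) = P(n-1) + P(n-2) + P(n-3) (order-3 linear recurrence).
Initial conditions by direct count (compositions of i into parts ≤ 3): P(1) = 1; P(2) = 2; P(3) = 4.
Iterating the recurrence: P(4) = 7, P(5) = 13, P(6) = 24, P(7) = 44, P(8) = 81, P(9) = 149, P(10) = 274, P(11) = 504, P(12) = 927, P(13) = 1705, P(14) = 3136, P(15) = 5768, P(16) = 10609.

P(n) = P(n-1) + P(n-2) + P(n-3), P(1) = 1, P(2) = 2, P(3) = 4; P(16) = 10609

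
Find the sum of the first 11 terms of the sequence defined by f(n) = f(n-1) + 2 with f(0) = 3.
Computing the sequence terms: 3, 5, 7, 9, 11, 13, 15, 17, 19, 21, 23
Adding these values together:

143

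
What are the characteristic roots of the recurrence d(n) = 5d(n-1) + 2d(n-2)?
Substitute d(n) = rⁿ and divide through by rⁿ⁻²: r² - 5r - 2 = 0
Discriminant: 5² + 4·2 = 33, not a perfect square, so by the quadratic formula r = (5 ± √33)/2.
General solution: d(n) = A·r₁ⁿ + B·r₂ⁿ where r₁,r₂ = (5 ± √33)/2

Characteristic: r² - 5r - 2 = 0, Roots: r = (5 ± √33)/2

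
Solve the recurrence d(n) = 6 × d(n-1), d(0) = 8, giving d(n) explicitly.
Recurrence: d(n) = 6 × d(n-1), initial: d(0) = 8.
Each term is 6 times the previous, so this is geometric with ratio 6. After n steps: d(n) = d(0)·6ⁿ = 8·6ⁿ.

d(n) = 8·6ⁿ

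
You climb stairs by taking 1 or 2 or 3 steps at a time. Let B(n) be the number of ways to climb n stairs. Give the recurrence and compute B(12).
Condition on the size of the last step (1 to 3): before it there were n-1, …, n-3 stairs climbed, and these cases are disjoint, so B(n) = B(n-1) + B(n-2) + B(n-3) (order-3 linear recurrence).
Initial conditions by direct count (compositions of i into parts ≤ 3): B(1) = 1; B(2) = 2; B(3) = 4.
Iterating the recurrence: B(4) = 7, B(5) = 13, B(6) = 24, B(7) = 44, B(8) = 81, B(9) = 149, B(10) = 274, B(11) = 504, B(12) = 927.

B(n) = B(n-1) + B(n-2) + B(n-3), B(1) = 1, B(2) = 2, B(3) = 4; B(12) = 927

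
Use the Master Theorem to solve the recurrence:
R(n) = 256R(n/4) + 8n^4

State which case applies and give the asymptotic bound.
Master Theorem template: R(n) = a·R(n/b) + f(n).
Here: a=256, b=4, f(n)=8n^4
Compute log_b(a) = log_4(256) = 4.
f(n) = 8n^4 = Θ(n^4). Case 2: R(n) = Θ(n^4 log n).

Case 2: R(n) = Θ(n^4 log n)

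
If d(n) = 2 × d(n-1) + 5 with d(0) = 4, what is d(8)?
Computing step by step:
d(0) = 4
d(1) = 2 × 4 + 5 = 13
d(2) = 2 × 13 + 5 = 31
d(3) = 2 × 31 + 5 = 67
d(4) = 2 × 67 + 5 = 139
d(5) = 2 × 139 + 5 = 283
d(6) = 2 × 283 + 5 = 571
d(7) = 2 × 571 + 5 = 1147
d(8) = 2 × 1147 + 5 = 2299

2299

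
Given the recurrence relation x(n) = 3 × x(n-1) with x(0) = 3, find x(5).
Computing step by step:
x(0) = 3
x(1) = 3 × 3 = 9
x(2) = 3 × 9 = 27
x(3) = 3 × 27 = 81
x(4) = 3 × 81 = 243
x(5) = 3 × 243 = 729

729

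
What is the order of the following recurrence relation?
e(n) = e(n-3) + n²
The order is the largest lag k for which e(n-k) appears. Here the deepest term is e(n-3) (the n² term is non-homogeneous and does not affect the order), so the order is 3.

Order 3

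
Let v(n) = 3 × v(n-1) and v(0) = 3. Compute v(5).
Computing step by step:
v(0) = 3
v(1) = 3 × 3 = 9
v(2) = 3 × 9 = 27
v(3) = 3 × 27 = 81
v(4) = 3 × 81 = 243
v(5) = 3 × 243 = 729

729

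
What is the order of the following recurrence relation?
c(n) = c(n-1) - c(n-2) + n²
The order is the largest lag k for which c(n-k) appears. Here the deepest term is c(n-2) (the n² term is non-homogeneous and does not affect the order), so the order is 2.

Order 2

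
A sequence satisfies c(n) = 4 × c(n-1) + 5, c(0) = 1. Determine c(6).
Computing step by step:
c(0) = 1
c(1) = 4 × 1 + 5 = 9
c(2) = 4 × 9 + 5 = 41
c(3) = 4 × 41 + 5 = 169
c(4) = 4 × 169 + 5 = 681
c(5) = 4 × 681 + 5 = 2729
c(6) = 4 × 2729 + 5 = 10921

10921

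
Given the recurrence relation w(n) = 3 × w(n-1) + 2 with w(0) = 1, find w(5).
Computing step by step:
w(0) = 1
w(1) = 3 × 1 + 2 = 5
w(2) = 3 × 5 + 2 = 17
w(3) = 3 × 17 + 2 = 53
w(4) = 3 × 53 + 2 = 161
w(5) = 3 × 161 + 2 = 485

485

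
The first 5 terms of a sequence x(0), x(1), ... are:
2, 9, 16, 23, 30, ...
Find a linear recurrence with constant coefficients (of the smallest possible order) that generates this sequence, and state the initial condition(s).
Look for the lowest-order linear relation among consecutive terms.
Observation: consecutive differences are constant (= 7).
Check at n=2: 1·9 + 7 = 16. ✓

x(n) = x(n-1) + 7, x(0) = 2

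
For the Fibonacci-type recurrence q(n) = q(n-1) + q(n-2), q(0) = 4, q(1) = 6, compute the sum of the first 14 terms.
Computing the sequence terms: 4, 6, 10, 16, 26, 42, 68, 110, 178, 288, 466, 754, 1220, 1974
Adding these values together:

5162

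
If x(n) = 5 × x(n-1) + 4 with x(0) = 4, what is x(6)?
Computing step by step:
x(0) = 4
x(1) = 5 × 4 + 4 = 24
x(2) = 5 × 24 + 4 = 124
x(3) = 5 × 124 + 4 = 624
x(4) = 5 × 624 + 4 = 3124
x(5) = 5 × 3124 + 4 = 15624
x(6) = 5 × 15624 + 4 = 78124

78124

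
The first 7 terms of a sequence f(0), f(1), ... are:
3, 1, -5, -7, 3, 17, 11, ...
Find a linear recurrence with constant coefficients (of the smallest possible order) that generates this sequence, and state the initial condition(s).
Look for the lowest-order linear relation among consecutive terms.
Observation: f(n) - 1·f(n-1) - (-2)·f(n-2) = 0 holds for the shown terms, and no order-1 relation f(n) = α·f(n-1) + β fits.
Check at n=3: 1·-5 + (-2)·1 = -7. ✓

f(n) = f(n-1) - 2f(n-2), f(0) = 3, f(1) = 1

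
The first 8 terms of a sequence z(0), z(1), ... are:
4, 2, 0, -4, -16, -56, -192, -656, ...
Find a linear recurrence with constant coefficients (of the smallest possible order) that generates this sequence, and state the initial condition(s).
Look for the lowest-order linear relation among consecutive terms.
Observation: z(n) - 4·z(n-1) - (-2)·z(n-2) = 0 holds for the shown terms, and no order-1 relation z(n) = α·z(n-1) + β fits.
Check at n=3: 4·0 + (-2)·2 = -4. ✓

z(n) = 4z(n-1) - 2z(n-2), z(0) = 4, z(1) = 2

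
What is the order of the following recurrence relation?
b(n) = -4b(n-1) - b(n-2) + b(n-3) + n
The order is the largest lag k for which b(n-k) appears. Here the deepest term is b(n-3) (the n term is non-homogeneous and does not affect the order), so the order is 3.

Order 3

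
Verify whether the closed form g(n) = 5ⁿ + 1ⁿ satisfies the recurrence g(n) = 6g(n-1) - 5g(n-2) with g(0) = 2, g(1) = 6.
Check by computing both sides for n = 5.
From the recurrence with g(0) = 2, g(1) = 6:
  g(0) = 2, g(1) = 6, g(2) = 26, g(3) = 126, g(4) = 626, g(5) = 3126
  so the recurrence gives g(5) = 3126.
From the proposed closed form g(n) = 5ⁿ + 1ⁿ:
  g(5) = 3126.
Both sides give 3126 at n = 5, and the initial condition(s) match, so the closed form is consistent.

Yes, the closed form is correct.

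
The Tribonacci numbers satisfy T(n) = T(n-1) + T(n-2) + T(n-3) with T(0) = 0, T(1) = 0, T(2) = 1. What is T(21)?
Computing the sequence terms:
0, 0, 1, 1, 2, 4, 7, 13, 24, 44, 81, 149, 274, 504, 927, 1705, 3136, 5768, 10609, 19513, 35890, 66012

66012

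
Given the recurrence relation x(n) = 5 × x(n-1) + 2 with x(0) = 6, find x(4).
Computing step by step:
x(0) = 6
x(1) = 5 × 6 + 2 = 32
x(2) = 5 × 32 + 2 = 162
x(3) = 5 × 162 + 2 = 812
x(4) = 5 × 812 + 2 = 4062

4062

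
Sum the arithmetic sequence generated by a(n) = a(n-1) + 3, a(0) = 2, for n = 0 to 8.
Computing the sequence terms: 2, 5, 8, 11, 14, 17, 20, 23, 26
Adding these values together:

126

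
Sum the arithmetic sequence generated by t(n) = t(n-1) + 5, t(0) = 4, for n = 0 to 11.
Computing the sequence terms: 4, 9, 14, 19, 24, 29, 34, 39, 44, 49, 54, 59
Adding these values together:

378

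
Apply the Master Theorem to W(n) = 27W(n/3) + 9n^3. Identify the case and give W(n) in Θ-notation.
Master Theorem template: W(n) = a·W(n/b) + f(n).
Here: a=27, b=3, f(n)=9n^3
Compute log_b(a) = log_3(27) = 3.
f(n) = 9n^3 = Θ(n^3). Case 2: W(n) = Θ(n^3 log n).

Case 2: W(n) = Θ(n^3 log n)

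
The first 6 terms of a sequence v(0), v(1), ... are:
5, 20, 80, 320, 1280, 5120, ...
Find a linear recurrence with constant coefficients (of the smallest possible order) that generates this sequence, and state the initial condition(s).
Look for the lowest-order linear relation among consecutive terms.
Observation: each term is 4× the previous.
Check at n=2: 4·20 = 80. ✓

v(n) = 4 × v(n-1), v(0) = 5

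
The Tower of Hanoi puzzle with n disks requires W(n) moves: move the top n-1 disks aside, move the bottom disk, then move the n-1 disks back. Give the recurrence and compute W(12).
Moving n disks = move the top n-1 disks aside (W(n-1) moves) + move the largest disk (1 move) + move the n-1 disks back on top (W(n-1) moves), so W(n) = 2W(n-1) + 1, with W(1) = 1 (a single disk takes one move).
First terms: 1, 3, 7, 15, 31, 63, … — each is one less than a power of 2. Indeed W(n) + 1 = 2(W(n-1) + 1) with W(1) + 1 = 2, so W(n) + 1 = 2ⁿ and W(n) = 2ⁿ - 1.
Hence W(12) = 2^12 - 1 = 4096 - 1 = 4095.

W(n) = 2W(n-1) + 1, W(1) = 1; W(12) = 4095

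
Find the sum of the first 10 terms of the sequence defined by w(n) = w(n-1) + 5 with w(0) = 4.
Computing the sequence terms: 4, 9, 14, 19, 24, 29, 34, 39, 44, 49
Adding these values together:

265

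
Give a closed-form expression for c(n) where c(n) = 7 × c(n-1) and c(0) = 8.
Recurrence: c(n) = 7 × c(n-1), initial: c(0) = 8.
Each term is 7 times the previous, so this is geometric with ratio 7. After n steps: c(n) = c(0)·7ⁿ = 8·7ⁿ.

c(n) = 8·7ⁿ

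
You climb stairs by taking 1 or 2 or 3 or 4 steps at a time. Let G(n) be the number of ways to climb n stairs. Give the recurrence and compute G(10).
Condition on the size of the last step (1 to 4): before it there were n-1, …, n-4 stairs climbed, and these cases are disjoint, so G(n) = G(n-1) + G(n-2) + G(n-3) + G(n-4) (order-4 linear recurrence).
Initial conditions by direct count (compositions of i into parts ≤ 4): G(1) = 1; G(2) = 2; G(3) = 4; G(4) = 8.
Iterating the recurrence: G(5) = 15, G(6) = 29, G(7) = 56, G(8) = 108, G(9) = 208, G(10) = 401.

G(n) = G(n-1) + G(n-2) + G(n-3) + G(n-4), G(1) = 1, G(2) = 2, G(3) = 4, G(4) = 8; G(10) = 401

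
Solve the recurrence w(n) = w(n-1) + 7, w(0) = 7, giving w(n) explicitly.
Recurrence: w(n) = w(n-1) + 7, initial: w(0) = 7.
Each step adds 7, so w(n) = w(0) + 7n = 7n + 7.

w(n) = 7n + 7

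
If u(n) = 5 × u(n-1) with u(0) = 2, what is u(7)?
Computing step by step:
u(0) = 2
u(1) = 5 × 2 = 10
u(2) = 5 × 10 = 50
u(3) = 5 × 50 = 250
u(4) = 5 × 250 = 1250
u(5) = 5 × 1250 = 6250
u(6) = 5 × 6250 = 31250
u(7) = 5 × 31250 = 156250

156250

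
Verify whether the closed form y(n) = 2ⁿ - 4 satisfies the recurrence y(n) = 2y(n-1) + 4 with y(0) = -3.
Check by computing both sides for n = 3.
From the recurrence with y(0) = -3:
  y(0) = -3, y(1) = -2, y(2) = 0, y(3) = 4
  so the recurrence gives y(3) = 4.
From the proposed closed form y(n) = 2ⁿ - 4:
  y(3) = 4.
Both sides give 4 at n = 3, and the initial condition(s) match, so the closed form is consistent.

Yes, the closed form is correct.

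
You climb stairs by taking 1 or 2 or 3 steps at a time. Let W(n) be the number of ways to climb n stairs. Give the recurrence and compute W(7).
Condition on the size of the last step (1 to 3): before it there were n-1, …, n-3 stairs climbed, and these cases are disjoint, so W(n) = W(n-1) + W(n-2) + W(n-3) (order-3 linear recurrence).
Initial conditions by direct count (compositions of i into parts ≤ 3): W(1) = 1; W(2) = 2; W(3) = 4.
Iterating the recurrence: W(4) = 7, W(5) = 13, W(6) = 24, W(7) = 44.

W(n) = W(n-1) + W(n-2) + W(n-3), W(1) = 1, W(2) = 2, W(3) = 4; W(7) = 44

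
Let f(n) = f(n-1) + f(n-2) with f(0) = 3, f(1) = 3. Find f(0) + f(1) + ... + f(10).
Computing the sequence terms: 3, 3, 6, 9, 15, 24, 39, 63, 102, 165, 267
Adding these values together:

696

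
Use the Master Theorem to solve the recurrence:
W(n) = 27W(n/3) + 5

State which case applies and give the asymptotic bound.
Master Theorem template: W(n) = a·W(n/b) + f(n).
Here: a=27, b=3, f(n)=5
Compute log_b(a) = log_3(27) = 3.
f(n) = 5 = O(n^(3-ε)) with ε = 3. Case 1: W(n) = Θ(n^log_b(a)) = Θ(n^3).

Case 1: W(n) = Θ(n^3)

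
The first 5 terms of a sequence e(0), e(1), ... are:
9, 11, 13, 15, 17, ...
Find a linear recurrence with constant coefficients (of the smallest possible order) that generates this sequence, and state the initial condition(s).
Look for the lowest-order linear relation among consecutive terms.
Observation: consecutive differences are constant (= 2).
Check at n=2: 1·11 + 2 = 13. ✓

e(n) = e(n-1) + 2, e(0) = 9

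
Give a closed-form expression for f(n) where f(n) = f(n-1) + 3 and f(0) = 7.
Recurrence: f(n) = f(n-1) + 3, initial: f(0) = 7.
Each step adds 3, so f(n) = f(0) + 3n = 3n + 7.

f(n) = 3n + 7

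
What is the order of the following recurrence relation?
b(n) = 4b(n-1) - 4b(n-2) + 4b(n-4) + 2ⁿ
The order is the largest lag k for which b(n-k) appears. Here the deepest term is b(n-4) (the 2ⁿ term is non-homogeneous and does not affect the order), so the order is 4.

Order 4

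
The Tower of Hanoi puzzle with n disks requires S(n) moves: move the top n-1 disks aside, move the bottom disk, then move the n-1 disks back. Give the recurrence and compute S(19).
Moving n disks = move the top n-1 disks aside (S(n-1) moves) + move the largest disk (1 move) + move the n-1 disks back on top (S(n-1) moves), so S(n) = 2S(n-1) + 1, with S(1) = 1 (a single disk takes one move).
First terms: 1, 3, 7, 15, 31, 63, … — each is one less than a power of 2. Indeed S(n) + 1 = 2(S(n-1) + 1) with S(1) + 1 = 2, so S(n) + 1 = 2ⁿ and S(n) = 2ⁿ - 1.
Hence S(19) = 2^19 - 1 = 524288 - 1 = 524287.

S(n) = 2S(n-1) + 1, S(1) = 1; S(19) = 524287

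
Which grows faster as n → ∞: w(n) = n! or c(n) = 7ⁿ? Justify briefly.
Comparing growth rates:
Growth-rate hierarchy: log n ≺ any polynomial ≺ any exponential cⁿ (c>1) ≺ n! ≺ nⁿ.
factorial dominates exponential base 7 asymptotically.

w(n) grows faster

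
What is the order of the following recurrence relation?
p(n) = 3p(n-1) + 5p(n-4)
The order is the largest lag k for which p(n-k) appears. Here the deepest term is p(n-4), so the order is 4.

Order 4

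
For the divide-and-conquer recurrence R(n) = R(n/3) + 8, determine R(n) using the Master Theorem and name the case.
Master Theorem template: R(n) = a·R(n/b) + f(n).
Here: a=1, b=3, f(n)=8
Compute log_b(a) = log_3(1) = 0.
f(n) = 8 = Θ(1). Case 2: R(n) = Θ(log n).

Case 2: R(n) = Θ(log n)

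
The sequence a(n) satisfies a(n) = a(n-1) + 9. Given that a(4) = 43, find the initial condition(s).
a(4) = a(0) + 4·9, so a(0) = 43 - 36 = 7.

a(0) = 7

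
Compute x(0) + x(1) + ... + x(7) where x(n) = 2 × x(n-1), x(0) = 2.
Computing the sequence terms: 2, 4, 8, 16, 32, 64, 128, 256
Adding these values together:

510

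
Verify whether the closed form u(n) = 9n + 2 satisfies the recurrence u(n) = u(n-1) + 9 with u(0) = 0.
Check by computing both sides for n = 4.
From the recurrence with u(0) = 0:
  u(0) = 0, u(1) = 9, u(2) = 18, u(3) = 27, u(4) = 36
  so the recurrence gives u(4) = 36.
From the proposed closed form u(n) = 9n + 2:
  u(4) = 38.
The recurrence gives 36 but the closed form gives 38, so the closed form does not satisfy the recurrence.

No, the closed form is incorrect.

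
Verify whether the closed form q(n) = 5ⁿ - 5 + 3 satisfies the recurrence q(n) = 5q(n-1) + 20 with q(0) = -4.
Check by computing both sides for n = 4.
From the recurrence with q(0) = -4:
  q(0) = -4, q(1) = 0, q(2) = 20, q(3) = 120, q(4) = 620
  so the recurrence gives q(4) = 620.
From the proposed closed form q(n) = 5ⁿ - 5 + 3:
  q(4) = 623.
The recurrence gives 620 but the closed form gives 623, so the closed form does not satisfy the recurrence.

No, the closed form is incorrect.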